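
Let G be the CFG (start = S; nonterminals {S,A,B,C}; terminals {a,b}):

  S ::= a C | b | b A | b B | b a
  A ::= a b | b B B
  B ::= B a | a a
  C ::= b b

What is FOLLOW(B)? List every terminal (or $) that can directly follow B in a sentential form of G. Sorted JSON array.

FIRST iteration:
iter 1:
  A via A→a b: +{a}
  A via A→b B B: +{b}
  B via B→a a: +{a}
  C via C→b b: +{b}
  S via S→a C: +{a}
  S via S→b: +{b}
  FIRST[S]={a,b}  FIRST[A]={a,b}  FIRST[B]={a}  FIRST[C]={b}
iter 2: done
  FIRST[S]={a,b}  FIRST[A]={a,b}  FIRST[B]={a}  FIRST[C]={b}

Compute FOLLOW by fixpoint:
seed FOLLOW(S) with $
iter 1:
  A→b B B: FOLLOW(B) ⊇ FIRST(B) = {a}; new: +{a}
  S→a C: FOLLOW(C) ⊇ FOLLOW(S) ⊇ {$}; new: +{$}
  S→b A: FOLLOW(A) ⊇ FOLLOW(S) ⊇ {$}; new: +{$}
  S→b B: FOLLOW(B) ⊇ FOLLOW(S) ⊇ {$}; new: +{$}
  S: {$}  A: {$}  B: {$,a}  C: {$}
iter 2: (stable)
  S: {$}  A: {$}  B: {$,a}  C: {$}

FOLLOW(B) = ["$", "a"]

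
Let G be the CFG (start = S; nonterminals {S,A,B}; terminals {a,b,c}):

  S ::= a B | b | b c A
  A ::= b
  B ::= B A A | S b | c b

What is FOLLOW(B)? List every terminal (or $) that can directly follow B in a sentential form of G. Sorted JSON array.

FIRST sets, iterate to fixpoint:
[1]
  A via A→b: +{b}
  B via B→c b: +{c}
  S via S→a B: +{a}
  S via S→b: +{b}
  S: {a,b}  A: {b}  B: {c}
[2]
  B via B→S b: +{a,b}
  S: {a,b}  A: {b}  B: {a,b,c}
[3] (stable)
  S: {a,b}  A: {b}  B: {a,b,c}

FOLLOW sets:
initialize: $ ∈ FOLLOW(S)
iter 1:
  B→B A A: FOLLOW(B) ⊇ FIRST(A) = {b}; new: +{b}
  B→B A A: FOLLOW(A) ⊇ FIRST(A) = {b}; new: +{b}
  B→S b: FOLLOW(S) ⊇ FIRST(b) = {b}; new: +{b}
  S→a B: FOLLOW(B) ⊇ FOLLOW(S) ⊇ {$,b}; new: +{$}
  S→b c A: FOLLOW(A) ⊇ FOLLOW(S) ⊇ {$,b}; new: +{$}
  FOLLOW(S)={$,b}  FOLLOW(A)={$,b}  FOLLOW(B)={$,b}
iter 2: (stable)
  FOLLOW(S)={$,b}  FOLLOW(A)={$,b}  FOLLOW(B)={$,b}

FOLLOW(B) = ["$", "b"]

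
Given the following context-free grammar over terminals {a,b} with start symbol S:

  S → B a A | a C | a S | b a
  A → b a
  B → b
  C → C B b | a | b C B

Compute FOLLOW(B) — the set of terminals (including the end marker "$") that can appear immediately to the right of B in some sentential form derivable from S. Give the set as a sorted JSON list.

FIRST iteration:
[1]
  A via A→b a: +{b}
  B via B→b: +{b}
  C via C→a: +{a}
  C via C→b C B: +{b}
  S via S→B a A: +{b}
  S via S→a C: +{a}
  S: {a,b}  A: {b}  B: {b}  C: {a,b}
[2] (no change)
  S: {a,b}  A: {b}  B: {b}  C: {a,b}

FOLLOW sets:
seed FOLLOW(S) with $
iter 1:
  C→C B b: FOLLOW(C) ⊇ FIRST(B) = {b}; new: +{b}
  C→C B b: FOLLOW(B) ⊇ FIRST(b) = {b}; new: +{b}
  S→B a A: FOLLOW(B) ⊇ FIRST(a) = {a}; new: +{a}
  S→B a A: FOLLOW(A) ⊇ FOLLOW(S) ⊇ {$}; new: +{$}
  S→a C: FOLLOW(C) ⊇ FOLLOW(S) ⊇ {$}; new: +{$}
  FOLLOW(S)={$}  FOLLOW(A)={$}  FOLLOW(B)={a,b}  FOLLOW(C)={$,b}
iter 2:
  C→b C B: FOLLOW(B) ⊇ FOLLOW(C) ⊇ {$,b}; new: +{$}
  FOLLOW(S)={$}  FOLLOW(A)={$}  FOLLOW(B)={$,a,b}  FOLLOW(C)={$,b}
iter 3: (stable)
  FOLLOW(S)={$}  FOLLOW(A)={$}  FOLLOW(B)={$,a,b}  FOLLOW(C)={$,b}

FOLLOW(B) = ["$", "a", "b"]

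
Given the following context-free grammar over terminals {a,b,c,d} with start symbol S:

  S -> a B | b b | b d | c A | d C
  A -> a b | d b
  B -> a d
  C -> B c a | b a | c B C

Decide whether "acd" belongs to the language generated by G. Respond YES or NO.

CNF form of G:
  S -> T0 B | T1 T1 | T1 T2 | T2 C | T3 A
  A -> T0 T1 | T2 T1
  B -> T0 T2
  C -> B X4 | T1 T0 | T3 X5
  T0 -> a
  T1 -> b
  T2 -> d
  T3 -> c
  X4 -> T3 T0
  X5 -> B C

CYK fill:
  [0..0]={T0}  "a"  orig:{}
  [1..1]={T3}  "c"  orig:{}
  [2..2]={T2}  "d"  orig:{}
  [0..1]=∅  "ac"
  [1..2]=∅  "cd"
  [0..2]=∅  "acd"

S ∉ T[0,2] ⇒ NO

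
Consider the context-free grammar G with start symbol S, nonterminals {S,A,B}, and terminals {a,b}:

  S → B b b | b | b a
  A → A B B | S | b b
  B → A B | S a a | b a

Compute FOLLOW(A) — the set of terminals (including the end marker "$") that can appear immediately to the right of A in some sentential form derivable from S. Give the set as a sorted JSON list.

FIRST iteration:
[1]
  A via A→b b: +{b}
  B via B→A B: +{b}
  S via S→B b b: +{b}
  S: {b}  A: {b}  B: {b}
[2] (no change)
  S: {b}  A: {b}  B: {b}

FOLLOW iteration:
seed FOLLOW(S) with $
iter 1:
  A→A B B: FOLLOW(A) ⊇ FIRST(B) = {b}; new: +{b}
  A→A B B: FOLLOW(B) ⊇ FIRST(B) = {b}; new: +{b}
  A→S: FOLLOW(S) ⊇ FOLLOW(A) ⊇ {b}; new: +{b}
  B→S a a: FOLLOW(S) ⊇ FIRST(a) = {a}; new: +{a}
  FOLLOW[S]={$,a,b}  FOLLOW[A]={b}  FOLLOW[B]={b}
iter 2: (no change)
  FOLLOW[S]={$,a,b}  FOLLOW[A]={b}  FOLLOW[B]={b}

FOLLOW(A) = ["b"]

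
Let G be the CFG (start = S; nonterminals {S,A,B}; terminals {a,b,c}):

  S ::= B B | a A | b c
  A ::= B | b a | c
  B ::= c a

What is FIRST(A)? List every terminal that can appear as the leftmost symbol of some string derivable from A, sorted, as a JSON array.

Compute FIRST by fixpoint:
pass 1:
  A via A→b a: +{b}
  A via A→c: +{c}
  B via B→c a: +{c}
  S via S→B B: +{c}
  S via S→a A: +{a}
  S via S→b c: +{b}
  FIRST(S)={a,b,c}  FIRST(A)={b,c}  FIRST(B)={c}
pass 2: (no change)
  FIRST(S)={a,b,c}  FIRST(A)={b,c}  FIRST(B)={c}

FIRST(A) = ["b", "c"]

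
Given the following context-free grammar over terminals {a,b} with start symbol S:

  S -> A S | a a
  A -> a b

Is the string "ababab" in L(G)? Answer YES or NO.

CNF form of G:
  S -> A S | T0 T0
  A -> T0 T1
  T0 -> a
  T1 -> b

CYK fill:
  [0..0]={T0}  "a"  orig:{}
  [1..1]={T1}  "b"  orig:{}
  [2..2]={T0}  "a"  orig:{}
  [3..3]={T1}  "b"  orig:{}
  [4..4]={T0}  "a"  orig:{}
  [5..5]={T1}  "b"  orig:{}
  [0..1]={A}  "ab"
  [1..2]=∅  "ba"
  [2..3]={A}  "ab"
  [3..4]=∅  "ba"
  [4..5]={A}  "ab"
  [0..2]=∅  "aba"
  [1..3]=∅  "bab"
  [2..4]=∅  "aba"
  [3..5]=∅  "bab"
  [0..3]=∅  "abab"
  [1..4]=∅  "baba"
  [2..5]=∅  "abab"
  [0..4]=∅  "ababa"
  [1..5]=∅  "babab"
  [0..5]=∅  "ababab"

S ∉ T[0,5] ⇒ NO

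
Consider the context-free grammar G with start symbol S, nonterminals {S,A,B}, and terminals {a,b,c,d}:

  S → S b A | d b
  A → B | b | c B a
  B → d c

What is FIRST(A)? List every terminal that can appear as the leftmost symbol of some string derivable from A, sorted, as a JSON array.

Compute FIRST by fixpoint:
iter 1:
  A via A→b: +{b}
  A via A→c B a: +{c}
  B via B→d c: +{d}
  S via S→d b: +{d}
  S: {d}  A: {b,c}  B: {d}
iter 2:
  A via A→B: +{d}
  S: {d}  A: {b,c,d}  B: {d}
iter 3: (no change)
  S: {d}  A: {b,c,d}  B: {d}

FIRST(A) = ["b", "c", "d"]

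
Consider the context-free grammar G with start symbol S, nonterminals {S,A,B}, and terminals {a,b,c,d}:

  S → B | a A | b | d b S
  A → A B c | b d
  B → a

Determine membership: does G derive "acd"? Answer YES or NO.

CNF form of G:
  S -> T2 X5 | T3 A | a | b
  A -> A X4 | T1 T2
  B -> a
  T0 -> c
  T1 -> b
  T2 -> d
  T3 -> a
  X4 -> B T0
  X5 -> T1 S

CYK table (by increasing span):
  [0..0]={B,S,T3}  "a"  orig:{B,S}
  [1..1]={T0}  "c"  orig:{}
  [2..2]={T2}  "d"  orig:{}
  [0..1]={X4}  "ac"  orig:{}
  [1..2]=∅  "cd"
  [0..2]=∅  "acd"

S ∉ T[0,2] ⇒ NO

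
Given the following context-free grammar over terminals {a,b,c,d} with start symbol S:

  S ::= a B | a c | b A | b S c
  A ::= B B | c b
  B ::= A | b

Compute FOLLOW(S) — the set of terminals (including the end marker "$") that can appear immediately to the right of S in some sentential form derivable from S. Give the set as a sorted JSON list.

FIRST sets, iterate to fixpoint:
iter 1:
  A via A→c b: +{c}
  B via B→A: +{c}
  B via B→b: +{b}
  S via S→a B: +{a}
  S via S→b A: +{b}
  FIRST(S)={a,b}  FIRST(A)={c}  FIRST(B)={b,c}
iter 2:
  A via A→B B: +{b}
  FIRST(S)={a,b}  FIRST(A)={b,c}  FIRST(B)={b,c}
iter 3: (stable)
  FIRST(S)={a,b}  FIRST(A)={b,c}  FIRST(B)={b,c}

FOLLOW sets:
seed FOLLOW(S) with $
iter 1:
  A→B B: FOLLOW(B) ⊇ FIRST(B) = {b,c}; new: +{b,c}
  B→A: FOLLOW(A) ⊇ FOLLOW(B) ⊇ {b,c}; new: +{b,c}
  S→a B: FOLLOW(B) ⊇ FOLLOW(S) ⊇ {$}; new: +{$}
  S→b A: FOLLOW(A) ⊇ FOLLOW(S) ⊇ {$}; new: +{$}
  S→b S c: FOLLOW(S) ⊇ FIRST(c) = {c}; new: +{c}
  FOLLOW(S)={$,c}  FOLLOW(A)={$,b,c}  FOLLOW(B)={$,b,c}
iter 2: (stable)
  FOLLOW(S)={$,c}  FOLLOW(A)={$,b,c}  FOLLOW(B)={$,b,c}

FOLLOW(S) = ["$", "c"]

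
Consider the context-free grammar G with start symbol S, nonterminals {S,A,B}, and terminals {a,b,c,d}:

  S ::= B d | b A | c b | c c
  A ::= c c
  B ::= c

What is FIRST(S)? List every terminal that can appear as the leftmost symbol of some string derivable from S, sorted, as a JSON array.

Compute FIRST by fixpoint:
pass 1:
  A via A→c c: +{c}
  B via B→c: +{c}
  S via S→B d: +{c}
  S via S→b A: +{b}
  FIRST[S]={b,c}  FIRST[A]={c}  FIRST[B]={c}
pass 2: (stable)
  FIRST[S]={b,c}  FIRST[A]={c}  FIRST[B]={c}

FIRST(S) = ["b", "c"]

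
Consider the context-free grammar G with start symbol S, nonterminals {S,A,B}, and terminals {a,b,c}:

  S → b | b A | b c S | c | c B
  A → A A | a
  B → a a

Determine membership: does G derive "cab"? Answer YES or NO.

Convert to CNF:
  S -> T1 A | T1 X3 | T2 B | b | c
  A -> A A | a
  B -> T0 T0
  T0 -> a
  T1 -> b
  T2 -> c
  X3 -> T2 S

Fill CYK table bottom-up:
  cell(0,0) c: {S,T2}  orig:{S}
  cell(1,1) a: {A,T0}  orig:{A}
  cell(2,2) b: {S,T1}  orig:{S}
  cell(0,1) ca: ∅
  cell(1,2) ab: ∅
  cell(0,2) cab: ∅

S ∉ T[0,2] ⇒ NO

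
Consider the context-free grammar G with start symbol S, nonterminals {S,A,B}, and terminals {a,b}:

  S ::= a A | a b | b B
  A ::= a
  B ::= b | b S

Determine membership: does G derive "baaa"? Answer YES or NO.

Convert to CNF:
  S -> T0 B | T1 A | T1 T0
  A -> a
  B -> T0 S | b
  T0 -> b
  T1 -> a

CYK table (by increasing span):
  T[0,0] 'b' = {B,T0}  orig:{B}
  T[1,1] 'a' = {A,T1}  orig:{A}
  T[2,2] 'a' = {A,T1}  orig:{A}
  T[3,3] 'a' = {A,T1}  orig:{A}
  T[0,1] 'ba' = ∅
  T[1,2] 'aa' = {S}
  T[2,3] 'aa' = {S}
  T[0,2] 'baa' = {B}
  T[1,3] 'aaa' = ∅
  T[0,3] 'baaa' = ∅

S ∉ T[0,3] ⇒ NO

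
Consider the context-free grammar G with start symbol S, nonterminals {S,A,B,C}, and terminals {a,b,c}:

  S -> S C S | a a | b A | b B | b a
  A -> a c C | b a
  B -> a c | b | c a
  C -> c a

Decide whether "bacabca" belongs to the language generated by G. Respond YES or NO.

Convert to CNF:
  S -> S X4 | T0 T0 | T2 A | T2 B | T2 T0
  A -> T0 X3 | T2 T0
  B -> T0 T1 | T1 T0 | b
  C -> T1 T0
  T0 -> a
  T1 -> c
  T2 -> b
  X3 -> T1 C
  X4 -> C S

CYK fill:
  [0..0]={B,T2}  "b"  orig:{B}
  [1..1]={T0}  "a"  orig:{}
  [2..2]={T1}  "c"  orig:{}
  [3..3]={T0}  "a"  orig:{}
  [4..4]={B,T2}  "b"  orig:{B}
  [5..5]={T1}  "c"  orig:{}
  [6..6]={T0}  "a"  orig:{}
  [0..1]={A,S}  "ba"
  [1..2]={B}  "ac"
  [2..3]={B,C}  "ca"
  [3..4]=∅  "ab"
  [4..5]=∅  "bc"
  [5..6]={B,C}  "ca"
  [0..2]={S}  "bac"
  [1..3]=∅  "aca"
  [2..4]=∅  "cab"
  [3..5]=∅  "abc"
  [4..6]={S}  "bca"
  [0..3]=∅  "baca"
  [1..4]=∅  "acab"
  [2..5]=∅  "cabc"
  [3..6]=∅  "abca"
  [0..4]=∅  "bacab"
  [1..5]=∅  "acabc"
  [2..6]={X4}  "cabca"  orig:{}
  [0..5]=∅  "bacabc"
  [1..6]=∅  "acabca"
  [0..6]={S}  "bacabca"

S ∈ T[0,6] ⇒ YES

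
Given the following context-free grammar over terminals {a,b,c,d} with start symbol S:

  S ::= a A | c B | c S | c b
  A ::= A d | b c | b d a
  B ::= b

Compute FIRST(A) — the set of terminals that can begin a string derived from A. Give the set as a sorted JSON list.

FIRST iteration:
[1]
  A via A→b c: +{b}
  B via B→b: +{b}
  S via S→a A: +{a}
  S via S→c B: +{c}
  FIRST[S]={a,c}  FIRST[A]={b}  FIRST[B]={b}
[2] (stable)
  FIRST[S]={a,c}  FIRST[A]={b}  FIRST[B]={b}

FIRST(A) = ["b"]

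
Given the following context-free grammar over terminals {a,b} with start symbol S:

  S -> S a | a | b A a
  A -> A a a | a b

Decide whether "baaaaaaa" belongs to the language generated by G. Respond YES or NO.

CNF form of G:
  S -> S T0 | T1 X3 | a
  A -> A X2 | T0 T1
  T0 -> a
  T1 -> b
  X2 -> T0 T0
  X3 -> A T0

Fill CYK table bottom-up:
  T[0,0] 'b' = {T1}  orig:{}
  T[1,1] 'a' = {S,T0}  orig:{S}
  T[2,2] 'a' = {S,T0}  orig:{S}
  T[3,3] 'a' = {S,T0}  orig:{S}
  T[4,4] 'a' = {S,T0}  orig:{S}
  T[5,5] 'a' = {S,T0}  orig:{S}
  T[6,6] 'a' = {S,T0}  orig:{S}
  T[7,7] 'a' = {S,T0}  orig:{S}
  T[0,1] 'ba' = ∅
  T[1,2] 'aa' = {S,X2}  orig:{S}
  T[2,3] 'aa' = {S,X2}  orig:{S}
  T[3,4] 'aa' = {S,X2}  orig:{S}
  T[4,5] 'aa' = {S,X2}  orig:{S}
  T[5,6] 'aa' = {S,X2}  orig:{S}
  T[6,7] 'aa' = {S,X2}  orig:{S}
  T[0,2] 'baa' = ∅
  T[1,3] 'aaa' = {S}
  T[2,4] 'aaa' = {S}
  T[3,5] 'aaa' = {S}
  T[4,6] 'aaa' = {S}
  T[5,7] 'aaa' = {S}
  T[0,3] 'baaa' = ∅
  T[1,4] 'aaaa' = {S}
  T[2,5] 'aaaa' = {S}
  T[3,6] 'aaaa' = {S}
  T[4,7] 'aaaa' = {S}
  T[0,4] 'baaaa' = ∅
  T[1,5] 'aaaaa' = {S}
  T[2,6] 'aaaaa' = {S}
  T[3,7] 'aaaaa' = {S}
  T[0,5] 'baaaaa' = ∅
  T[1,6] 'aaaaaa' = {S}
  T[2,7] 'aaaaaa' = {S}
  T[0,6] 'baaaaaa' = ∅
  T[1,7] 'aaaaaaa' = {S}
  T[0,7] 'baaaaaaa' = ∅

S ∉ T[0,7] ⇒ NO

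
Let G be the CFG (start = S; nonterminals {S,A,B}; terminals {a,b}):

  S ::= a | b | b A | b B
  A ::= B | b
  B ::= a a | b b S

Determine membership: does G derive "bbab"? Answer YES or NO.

CNF form of G:
  S -> T1 A | T1 B | a | b
  A -> T0 T0 | T1 X2 | b
  B -> T0 T0 | T1 X3
  T0 -> a
  T1 -> b
  X2 -> T1 S
  X3 -> T1 S

Fill CYK table bottom-up:
  [0..0]={A,S,T1}  "b"  orig:{A,S}
  [1..1]={A,S,T1}  "b"  orig:{A,S}
  [2..2]={S,T0}  "a"  orig:{S}
  [3..3]={A,S,T1}  "b"  orig:{A,S}
  [0..1]={S,X2,X3}  "bb"  orig:{S}
  [1..2]={X2,X3}  "ba"  orig:{}
  [2..3]=∅  "ab"
  [0..2]={A,B}  "bba"
  [1..3]=∅  "bab"
  [0..3]=∅  "bbab"

S ∉ T[0,3] ⇒ NO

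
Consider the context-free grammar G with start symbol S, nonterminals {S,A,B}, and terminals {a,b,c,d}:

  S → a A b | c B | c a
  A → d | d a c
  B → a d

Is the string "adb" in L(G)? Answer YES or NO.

Convert to CNF:
  S -> T1 X5 | T2 B | T2 T1
  A -> T0 X4 | d
  B -> T1 T0
  T0 -> d
  T1 -> a
  T2 -> c
  T3 -> b
  X4 -> T1 T2
  X5 -> A T3

CYK table (by increasing span):
  cell(0,0) a: {T1}  orig:{}
  cell(1,1) d: {A,T0}  orig:{A}
  cell(2,2) b: {T3}  orig:{}
  cell(0,1) ad: {B}
  cell(1,2) db: {X5}  orig:{}
  cell(0,2) adb: {S}

S ∈ T[0,2] ⇒ YES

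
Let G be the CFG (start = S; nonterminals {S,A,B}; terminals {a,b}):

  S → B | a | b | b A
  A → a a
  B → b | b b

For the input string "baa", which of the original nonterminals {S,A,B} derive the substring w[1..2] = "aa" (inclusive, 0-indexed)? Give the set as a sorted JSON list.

Convert to CNF:
  S -> T1 A | T1 T1 | a | b
  A -> T0 T0
  B -> T1 T1 | b
  T0 -> a
  T1 -> b

Fill CYK table bottom-up (cells [i..j] with 1 ≤ i ≤ j ≤ 2 only):
  [1..1]={S,T0}  "a"  orig:{S}
  [2..2]={S,T0}  "a"  orig:{S}
  [1..2]={A}  "aa"

Original NTs in T[1,2] deriving "aa": ["A"]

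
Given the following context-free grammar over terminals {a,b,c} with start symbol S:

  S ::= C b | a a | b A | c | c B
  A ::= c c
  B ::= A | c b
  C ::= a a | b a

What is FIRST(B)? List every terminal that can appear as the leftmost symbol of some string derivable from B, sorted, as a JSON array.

Compute FIRST by fixpoint:
[1]
  A via A→c c: +{c}
  B via B→A: +{c}
  C via C→a a: +{a}
  C via C→b a: +{b}
  S via S→C b: +{a,b}
  S via S→c: +{c}
  FIRST[S]={a,b,c}  FIRST[A]={c}  FIRST[B]={c}  FIRST[C]={a,b}
[2] done
  FIRST[S]={a,b,c}  FIRST[A]={c}  FIRST[B]={c}  FIRST[C]={a,b}

FIRST(B) = ["c"]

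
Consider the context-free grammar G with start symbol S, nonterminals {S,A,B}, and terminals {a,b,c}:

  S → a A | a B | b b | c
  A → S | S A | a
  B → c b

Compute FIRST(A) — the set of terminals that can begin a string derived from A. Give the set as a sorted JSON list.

FIRST sets, iterate to fixpoint:
iter 1:
  A via A→a: +{a}
  B via B→c b: +{c}
  S via S→a A: +{a}
  S via S→b b: +{b}
  S via S→c: +{c}
  FIRST[S]={a,b,c}  FIRST[A]={a}  FIRST[B]={c}
iter 2:
  A via A→S: +{b,c}
  FIRST[S]={a,b,c}  FIRST[A]={a,b,c}  FIRST[B]={c}
iter 3: — fixpoint
  FIRST[S]={a,b,c}  FIRST[A]={a,b,c}  FIRST[B]={c}

FIRST(A) = ["a", "b", "c"]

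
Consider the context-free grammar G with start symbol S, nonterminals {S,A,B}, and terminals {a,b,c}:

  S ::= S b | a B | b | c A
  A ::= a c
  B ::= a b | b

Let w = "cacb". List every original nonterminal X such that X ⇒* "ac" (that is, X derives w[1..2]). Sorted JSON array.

Convert to CNF:
  S -> S T2 | T0 B | T1 A | b
  A -> T0 T1
  B -> T0 T2 | b
  T0 -> a
  T1 -> c
  T2 -> b

CYK fill, restricted to cells inside w[1..2]:
  cell(1,1) a: {T0}  orig:{}
  cell(2,2) c: {T1}  orig:{}
  cell(1,2) ac: {A}

Original NTs in T[1,2] deriving "ac": ["A"]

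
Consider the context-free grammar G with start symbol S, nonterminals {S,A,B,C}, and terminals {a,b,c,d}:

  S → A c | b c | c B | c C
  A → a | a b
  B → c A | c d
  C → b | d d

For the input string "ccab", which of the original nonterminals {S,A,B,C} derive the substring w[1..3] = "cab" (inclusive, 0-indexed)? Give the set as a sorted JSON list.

Convert to CNF:
  S -> A T2 | T1 T2 | T2 B | T2 C
  A -> T0 T1 | a
  B -> T2 A | T2 T3
  C -> T3 T3 | b
  T0 -> a
  T1 -> b
  T2 -> c
  T3 -> d

CYK fill, restricted to cells inside w[1..3]:
  T[1,1] 'c' = {T2}  orig:{}
  T[2,2] 'a' = {A,T0}  orig:{A}
  T[3,3] 'b' = {C,T1}  orig:{C}
  T[1,2] 'ca' = {B}
  T[2,3] 'ab' = {A}
  T[1,3] 'cab' = {B}

Original NTs in T[1,3] deriving "cab": ["B"]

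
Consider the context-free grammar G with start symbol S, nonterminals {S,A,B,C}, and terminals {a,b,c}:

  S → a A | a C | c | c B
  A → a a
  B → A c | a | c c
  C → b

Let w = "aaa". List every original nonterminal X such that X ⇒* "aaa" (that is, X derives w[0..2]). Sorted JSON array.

CNF form of G:
  S -> T0 A | T0 C | T1 B | c
  A -> T0 T0
  B -> A T1 | T1 T1 | a
  C -> b
  T0 -> a
  T1 -> c

CYK fill — only the sub-triangle for w[0..2]:
  cell(0,0) a: {B,T0}  orig:{B}
  cell(1,1) a: {B,T0}  orig:{B}
  cell(2,2) a: {B,T0}  orig:{B}
  cell(0,1) aa: {A}
  cell(1,2) aa: {A}
  cell(0,2) aaa: {S}

Original NTs in T[0,2] deriving "aaa": ["S"]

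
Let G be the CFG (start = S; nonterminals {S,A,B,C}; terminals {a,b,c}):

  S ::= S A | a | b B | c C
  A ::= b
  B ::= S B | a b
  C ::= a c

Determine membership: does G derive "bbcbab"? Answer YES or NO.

CNF form of G:
  S -> S A | T1 B | T2 C | a
  A -> b
  B -> S B | T0 T1
  C -> T0 T2
  T0 -> a
  T1 -> b
  T2 -> c

CYK fill:
  [0..0]={A,T1}  "b"  orig:{A}
  [1..1]={A,T1}  "b"  orig:{A}
  [2..2]={T2}  "c"  orig:{}
  [3..3]={A,T1}  "b"  orig:{A}
  [4..4]={S,T0}  "a"  orig:{S}
  [5..5]={A,T1}  "b"  orig:{A}
  [0..1]=∅  "bb"
  [1..2]=∅  "bc"
  [2..3]=∅  "cb"
  [3..4]=∅  "ba"
  [4..5]={B,S}  "ab"
  [0..2]=∅  "bbc"
  [1..3]=∅  "bcb"
  [2..4]=∅  "cba"
  [3..5]={S}  "bab"
  [0..3]=∅  "bbcb"
  [1..4]=∅  "bcba"
  [2..5]=∅  "cbab"
  [0..4]=∅  "bbcba"
  [1..5]=∅  "bcbab"
  [0..5]=∅  "bbcbab"

S ∉ T[0,5] ⇒ NO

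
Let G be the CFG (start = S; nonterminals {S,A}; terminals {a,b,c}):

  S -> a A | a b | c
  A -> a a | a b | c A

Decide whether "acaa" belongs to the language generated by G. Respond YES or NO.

Convert to CNF:
  S -> T0 A | T0 T1 | c
  A -> T0 T0 | T0 T1 | T2 A
  T0 -> a
  T1 -> b
  T2 -> c

CYK fill:
  T[0,0] 'a' = {T0}  orig:{}
  T[1,1] 'c' = {S,T2}  orig:{S}
  T[2,2] 'a' = {T0}  orig:{}
  T[3,3] 'a' = {T0}  orig:{}
  T[0,1] 'ac' = ∅
  T[1,2] 'ca' = ∅
  T[2,3] 'aa' = {A}
  T[0,2] 'aca' = ∅
  T[1,3] 'caa' = {A}
  T[0,3] 'acaa' = {S}

S ∈ T[0,3] ⇒ YES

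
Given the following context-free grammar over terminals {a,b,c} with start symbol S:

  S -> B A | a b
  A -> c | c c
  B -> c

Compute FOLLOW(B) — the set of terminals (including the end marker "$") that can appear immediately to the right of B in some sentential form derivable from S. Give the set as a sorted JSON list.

Compute FIRST by fixpoint:
iter 1:
  A via A→c: +{c}
  B via B→c: +{c}
  S via S→B A: +{c}
  S via S→a b: +{a}
  S: {a,c}  A: {c}  B: {c}
iter 2: — fixpoint
  S: {a,c}  A: {c}  B: {c}

FOLLOW iteration:
FOLLOW(S) := {$}
pass 1:
  S→B A: FOLLOW(B) ⊇ FIRST(A) = {c}; new: +{c}
  S→B A: FOLLOW(A) ⊇ FOLLOW(S) ⊇ {$}; new: +{$}
  FOLLOW(S)={$}  FOLLOW(A)={$}  FOLLOW(B)={c}
pass 2: (no change)
  FOLLOW(S)={$}  FOLLOW(A)={$}  FOLLOW(B)={c}

FOLLOW(B) = ["c"]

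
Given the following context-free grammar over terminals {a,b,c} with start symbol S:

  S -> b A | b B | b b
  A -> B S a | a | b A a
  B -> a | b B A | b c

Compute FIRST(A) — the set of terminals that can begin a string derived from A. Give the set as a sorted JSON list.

Compute FIRST by fixpoint:
round 1:
  A via A→a: +{a}
  A via A→b A a: +{b}
  B via B→a: +{a}
  B via B→b B A: +{b}
  S via S→b A: +{b}
  S: {b}  A: {a,b}  B: {a,b}
round 2: (stable)
  S: {b}  A: {a,b}  B: {a,b}

FIRST(A) = ["a", "b"]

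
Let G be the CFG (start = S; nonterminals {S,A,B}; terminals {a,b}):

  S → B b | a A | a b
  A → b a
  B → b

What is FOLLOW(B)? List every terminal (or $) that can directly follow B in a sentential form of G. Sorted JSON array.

FIRST sets, iterate to fixpoint:
round 1:
  A via A→b a: +{b}
  B via B→b: +{b}
  S via S→B b: +{b}
  S via S→a A: +{a}
  FIRST[S]={a,b}  FIRST[A]={b}  FIRST[B]={b}
round 2: (no change)
  FIRST[S]={a,b}  FIRST[A]={b}  FIRST[B]={b}

Compute FOLLOW by fixpoint:
initialize: $ ∈ FOLLOW(S)
[1]
  S→B b: FOLLOW(B) ⊇ FIRST(b) = {b}; new: +{b}
  S→a A: FOLLOW(A) ⊇ FOLLOW(S) ⊇ {$}; new: +{$}
  S: {$}  A: {$}  B: {b}
[2] — fixpoint
  S: {$}  A: {$}  B: {b}

FOLLOW(B) = ["b"]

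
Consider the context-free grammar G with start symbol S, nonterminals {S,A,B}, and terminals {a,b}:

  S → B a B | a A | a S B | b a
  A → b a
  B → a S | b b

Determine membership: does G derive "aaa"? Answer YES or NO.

CNF form of G:
  S -> B X2 | T0 T1 | T1 A | T1 X3
  A -> T0 T1
  B -> T0 T0 | T1 S
  T0 -> b
  T1 -> a
  X2 -> T1 B
  X3 -> S B

Fill CYK table bottom-up:
  cell(0,0) a: {T1}  orig:{}
  cell(1,1) a: {T1}  orig:{}
  cell(2,2) a: {T1}  orig:{}
  cell(0,1) aa: ∅
  cell(1,2) aa: ∅
  cell(0,2) aaa: ∅

S ∉ T[0,2] ⇒ NO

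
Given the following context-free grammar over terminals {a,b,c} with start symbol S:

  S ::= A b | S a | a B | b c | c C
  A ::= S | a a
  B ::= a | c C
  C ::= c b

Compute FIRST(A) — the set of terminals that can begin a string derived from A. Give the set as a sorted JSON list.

FIRST sets, iterate to fixpoint:
pass 1:
  A via A→a a: +{a}
  B via B→a: +{a}
  B via B→c C: +{c}
  C via C→c b: +{c}
  S via S→A b: +{a}
  S via S→b c: +{b}
  S via S→c C: +{c}
  S: {a,b,c}  A: {a}  B: {a,c}  C: {c}
pass 2:
  A via A→S: +{b,c}
  S: {a,b,c}  A: {a,b,c}  B: {a,c}  C: {c}
pass 3: — fixpoint
  S: {a,b,c}  A: {a,b,c}  B: {a,c}  C: {c}

FIRST(A) = ["a", "b", "c"]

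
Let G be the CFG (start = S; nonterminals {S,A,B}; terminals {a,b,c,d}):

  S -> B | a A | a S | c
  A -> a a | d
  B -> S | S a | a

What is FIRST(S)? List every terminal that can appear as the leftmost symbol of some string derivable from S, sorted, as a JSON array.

FIRST sets, iterate to fixpoint:
round 1:
  A via A→a a: +{a}
  A via A→d: +{d}
  B via B→a: +{a}
  S via S→B: +{a}
  S via S→c: +{c}
  FIRST[S]={a,c}  FIRST[A]={a,d}  FIRST[B]={a}
round 2:
  B via B→S: +{c}
  FIRST[S]={a,c}  FIRST[A]={a,d}  FIRST[B]={a,c}
round 3: — fixpoint
  FIRST[S]={a,c}  FIRST[A]={a,d}  FIRST[B]={a,c}

FIRST(S) = ["a", "c"]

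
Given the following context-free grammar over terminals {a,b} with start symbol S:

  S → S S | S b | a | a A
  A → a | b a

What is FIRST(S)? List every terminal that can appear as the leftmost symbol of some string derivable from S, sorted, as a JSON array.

FIRST iteration:
[1]
  A via A→a: +{a}
  A via A→b a: +{b}
  S via S→a: +{a}
  FIRST[S]={a}  FIRST[A]={a,b}
[2] (stable)
  FIRST[S]={a}  FIRST[A]={a,b}

FIRST(S) = ["a"]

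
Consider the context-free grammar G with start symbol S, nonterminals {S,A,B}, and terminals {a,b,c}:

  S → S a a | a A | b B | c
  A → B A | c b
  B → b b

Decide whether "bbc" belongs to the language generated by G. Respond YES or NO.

CNF form of G:
  S -> S X3 | T1 B | T2 A | c
  A -> B A | T0 T1
  B -> T1 T1
  T0 -> c
  T1 -> b
  T2 -> a
  X3 -> T2 T2

CYK table (by increasing span):
  cell(0,0) b: {T1}  orig:{}
  cell(1,1) b: {T1}  orig:{}
  cell(2,2) c: {S,T0}  orig:{S}
  cell(0,1) bb: {B}
  cell(1,2) bc: ∅
  cell(0,2) bbc: ∅

S ∉ T[0,2] ⇒ NO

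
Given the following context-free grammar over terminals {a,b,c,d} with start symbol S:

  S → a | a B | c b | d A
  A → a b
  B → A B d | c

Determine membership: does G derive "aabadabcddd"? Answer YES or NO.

CNF form of G:
  S -> T0 B | T2 A | T3 T1 | a
  A -> T0 T1
  B -> A X4 | c
  T0 -> a
  T1 -> b
  T2 -> d
  T3 -> c
  X4 -> B T2

CYK fill:
  cell(0,0) a: {S,T0}  orig:{S}
  cell(1,1) a: {S,T0}  orig:{S}
  cell(2,2) b: {T1}  orig:{}
  cell(3,3) a: {S,T0}  orig:{S}
  cell(4,4) d: {T2}  orig:{}
  cell(5,5) a: {S,T0}  orig:{S}
  cell(6,6) b: {T1}  orig:{}
  cell(7,7) c: {B,T3}  orig:{B}
  cell(8,8) d: {T2}  orig:{}
  cell(9,9) d: {T2}  orig:{}
  cell(10,10) d: {T2}  orig:{}
  cell(0,1) aa: ∅
  cell(1,2) ab: {A}
  cell(2,3) ba: ∅
  cell(3,4) ad: ∅
  cell(4,5) da: ∅
  cell(5,6) ab: {A}
  cell(6,7) bc: ∅
  cell(7,8) cd: {X4}  orig:{}
  cell(8,9) dd: ∅
  cell(9,10) dd: ∅
  cell(0,2) aab: ∅
  cell(1,3) aba: ∅
  cell(2,4) bad: ∅
  cell(3,5) ada: ∅
  cell(4,6) dab: {S}
  cell(5,7) abc: ∅
  cell(6,8) bcd: ∅
  cell(7,9) cdd: ∅
  cell(8,10) ddd: ∅
  cell(0,3) aaba: ∅
  cell(1,4) abad: ∅
  cell(2,5) bada: ∅
  cell(3,6) adab: ∅
  cell(4,7) dabc: ∅
  cell(5,8) abcd: {B}
  cell(6,9) bcdd: ∅
  cell(7,10) cddd: ∅
  cell(0,4) aabad: ∅
  cell(1,5) abada: ∅
  cell(2,6) badab: ∅
  cell(3,7) adabc: ∅
  cell(4,8) dabcd: ∅
  cell(5,9) abcdd: {X4}  orig:{}
  cell(6,10) bcddd: ∅
  cell(0,5) aabada: ∅
  cell(1,6) abadab: ∅
  cell(2,7) badabc: ∅
  cell(3,8) adabcd: ∅
  cell(4,9) dabcdd: ∅
  cell(5,10) abcddd: ∅
  cell(0,6) aabadab: ∅
  cell(1,7) abadabc: ∅
  cell(2,8) badabcd: ∅
  cell(3,9) adabcdd: ∅
  cell(4,10) dabcddd: ∅
  cell(0,7) aabadabc: ∅
  cell(1,8) abadabcd: ∅
  cell(2,9) badabcdd: ∅
  cell(3,10) adabcddd: ∅
  cell(0,8) aabadabcd: ∅
  cell(1,9) abadabcdd: ∅
  cell(2,10) badabcddd: ∅
  cell(0,9) aabadabcdd: ∅
  cell(1,10) abadabcddd: ∅
  cell(0,10) aabadabcddd: ∅

S ∉ T[0,10] ⇒ NO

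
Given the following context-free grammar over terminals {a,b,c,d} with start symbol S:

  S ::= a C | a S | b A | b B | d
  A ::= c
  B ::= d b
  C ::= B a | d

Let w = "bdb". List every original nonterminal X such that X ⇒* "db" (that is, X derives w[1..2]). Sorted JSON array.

CNF form of G:
  S -> T1 A | T1 B | T2 C | T2 S | d
  A -> c
  B -> T0 T1
  C -> B T2 | d
  T0 -> d
  T1 -> b
  T2 -> a

CYK fill — only the sub-triangle for w[1..2]:
  T[1,1] 'd' = {C,S,T0}  orig:{C,S}
  T[2,2] 'b' = {T1}  orig:{}
  T[1,2] 'db' = {B}

Original NTs in T[1,2] deriving "db": ["B"]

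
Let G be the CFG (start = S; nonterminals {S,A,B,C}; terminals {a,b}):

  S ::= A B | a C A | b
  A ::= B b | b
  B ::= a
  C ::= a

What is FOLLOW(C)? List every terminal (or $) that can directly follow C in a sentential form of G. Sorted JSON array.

FIRST sets, iterate to fixpoint:
iter 1:
  A via A→b: +{b}
  B via B→a: +{a}
  C via C→a: +{a}
  S via S→A B: +{b}
  S via S→a C A: +{a}
  S: {a,b}  A: {b}  B: {a}  C: {a}
iter 2:
  A via A→B b: +{a}
  S: {a,b}  A: {a,b}  B: {a}  C: {a}
iter 3: done
  S: {a,b}  A: {a,b}  B: {a}  C: {a}

Compute FOLLOW by fixpoint:
seed FOLLOW(S) with $
iter 1:
  A→B b: FOLLOW(B) ⊇ FIRST(b) = {b}; new: +{b}
  S→A B: FOLLOW(A) ⊇ FIRST(B) = {a}; new: +{a}
  S→A B: FOLLOW(B) ⊇ FOLLOW(S) ⊇ {$}; new: +{$}
  S→a C A: FOLLOW(C) ⊇ FIRST(A) = {a,b}; new: +{a,b}
  S→a C A: FOLLOW(A) ⊇ FOLLOW(S) ⊇ {$}; new: +{$}
  S: {$}  A: {$,a}  B: {$,b}  C: {a,b}
iter 2: done
  S: {$}  A: {$,a}  B: {$,b}  C: {a,b}

FOLLOW(C) = ["a", "b"]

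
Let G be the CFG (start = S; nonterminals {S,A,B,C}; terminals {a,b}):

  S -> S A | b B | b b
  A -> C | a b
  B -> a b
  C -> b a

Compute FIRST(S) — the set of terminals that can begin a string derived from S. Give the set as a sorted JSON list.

FIRST iteration:
[1]
  A via A→a b: +{a}
  B via B→a b: +{a}
  C via C→b a: +{b}
  S via S→b B: +{b}
  S: {b}  A: {a}  B: {a}  C: {b}
[2]
  A via A→C: +{b}
  S: {b}  A: {a,b}  B: {a}  C: {b}
[3] (no change)
  S: {b}  A: {a,b}  B: {a}  C: {b}

FIRST(S) = ["b"]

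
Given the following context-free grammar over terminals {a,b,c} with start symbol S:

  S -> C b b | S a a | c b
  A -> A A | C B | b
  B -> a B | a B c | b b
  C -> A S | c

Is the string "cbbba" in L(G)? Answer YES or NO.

Convert to CNF:
  S -> C X4 | S X5 | T1 T2
  A -> A A | C B | b
  B -> T0 B | T0 X3 | T2 T2
  C -> A S | c
  T0 -> a
  T1 -> c
  T2 -> b
  X3 -> B T1
  X4 -> T2 T2
  X5 -> T0 T0

CYK table (by increasing span):
  cell(0,0) c: {C,T1}  orig:{C}
  cell(1,1) b: {A,T2}  orig:{A}
  cell(2,2) b: {A,T2}  orig:{A}
  cell(3,3) b: {A,T2}  orig:{A}
  cell(4,4) a: {T0}  orig:{}
  cell(0,1) cb: {S}
  cell(1,2) bb: {A,B,X4}  orig:{A,B}
  cell(2,3) bb: {A,B,X4}  orig:{A,B}
  cell(3,4) ba: ∅
  cell(0,2) cbb: {A,S}
  cell(1,3) bbb: {A}
  cell(2,4) bba: ∅
  cell(0,3) cbbb: {A}
  cell(1,4) bbba: ∅
  cell(0,4) cbbba: ∅

S ∉ T[0,4] ⇒ NO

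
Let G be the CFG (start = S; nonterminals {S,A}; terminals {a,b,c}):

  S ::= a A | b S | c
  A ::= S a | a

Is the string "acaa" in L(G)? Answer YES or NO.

CNF form of G:
  S -> T0 A | T1 S | c
  A -> S T0 | a
  T0 -> a
  T1 -> b

CYK fill:
  [0..0]={A,T0}  "a"  orig:{A}
  [1..1]={S}  "c"
  [2..2]={A,T0}  "a"  orig:{A}
  [3..3]={A,T0}  "a"  orig:{A}
  [0..1]=∅  "ac"
  [1..2]={A}  "ca"
  [2..3]={S}  "aa"
  [0..2]={S}  "aca"
  [1..3]=∅  "caa"
  [0..3]={A}  "acaa"

S ∉ T[0,3] ⇒ NO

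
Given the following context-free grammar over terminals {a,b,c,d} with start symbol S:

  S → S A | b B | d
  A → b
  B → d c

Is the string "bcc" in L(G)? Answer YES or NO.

Convert to CNF:
  S -> S A | T2 B | d
  A -> b
  B -> T0 T1
  T0 -> d
  T1 -> c
  T2 -> b

Fill CYK table bottom-up:
  T[0,0] 'b' = {A,T2}  orig:{A}
  T[1,1] 'c' = {T1}  orig:{}
  T[2,2] 'c' = {T1}  orig:{}
  T[0,1] 'bc' = ∅
  T[1,2] 'cc' = ∅
  T[0,2] 'bcc' = ∅

S ∉ T[0,2] ⇒ NO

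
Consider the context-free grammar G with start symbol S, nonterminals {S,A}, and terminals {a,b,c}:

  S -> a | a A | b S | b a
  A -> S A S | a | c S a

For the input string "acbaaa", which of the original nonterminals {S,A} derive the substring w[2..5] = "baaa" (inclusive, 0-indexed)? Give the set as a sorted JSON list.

Convert to CNF:
  S -> T1 A | T2 S | T2 T1 | a
  A -> S X3 | T0 X4 | a
  T0 -> c
  T1 -> a
  T2 -> b
  X3 -> A S
  X4 -> S T1

CYK fill (cells [i..j] with 2 ≤ i ≤ j ≤ 5 only):
  T[2,2] 'b' = {T2}  orig:{}
  T[3,3] 'a' = {A,S,T1}  orig:{A,S}
  T[4,4] 'a' = {A,S,T1}  orig:{A,S}
  T[5,5] 'a' = {A,S,T1}  orig:{A,S}
  T[2,3] 'ba' = {S}
  T[3,4] 'aa' = {S,X3,X4}  orig:{S}
  T[4,5] 'aa' = {S,X3,X4}  orig:{S}
  T[2,4] 'baa' = {S,X4}  orig:{S}
  T[3,5] 'aaa' = {A,X3,X4}  orig:{A}
  T[2,5] 'baaa' = {A,X4}  orig:{A}

Original NTs in T[2,5] deriving "baaa": ["A"]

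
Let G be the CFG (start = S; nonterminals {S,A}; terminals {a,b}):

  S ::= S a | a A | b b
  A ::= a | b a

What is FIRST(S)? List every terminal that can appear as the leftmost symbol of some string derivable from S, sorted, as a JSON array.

Compute FIRST by fixpoint:
iter 1:
  A via A→a: +{a}
  A via A→b a: +{b}
  S via S→a A: +{a}
  S via S→b b: +{b}
  S: {a,b}  A: {a,b}
iter 2: done
  S: {a,b}  A: {a,b}

FIRST(S) = ["a", "b"]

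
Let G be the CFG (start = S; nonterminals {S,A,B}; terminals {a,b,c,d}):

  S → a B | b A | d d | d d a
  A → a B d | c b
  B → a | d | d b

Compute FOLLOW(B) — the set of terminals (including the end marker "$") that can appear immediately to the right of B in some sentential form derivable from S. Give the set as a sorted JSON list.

FIRST sets, iterate to fixpoint:
round 1:
  A via A→a B d: +{a}
  A via A→c b: +{c}
  B via B→a: +{a}
  B via B→d: +{d}
  S via S→a B: +{a}
  S via S→b A: +{b}
  S via S→d d: +{d}
  FIRST(S)={a,b,d}  FIRST(A)={a,c}  FIRST(B)={a,d}
round 2: (stable)
  FIRST(S)={a,b,d}  FIRST(A)={a,c}  FIRST(B)={a,d}

FOLLOW iteration:
FOLLOW(S) := {$}
iter 1:
  A→a B d: FOLLOW(B) ⊇ FIRST(d) = {d}; new: +{d}
  S→a B: FOLLOW(B) ⊇ FOLLOW(S) ⊇ {$}; new: +{$}
  S→b A: FOLLOW(A) ⊇ FOLLOW(S) ⊇ {$}; new: +{$}
  FOLLOW[S]={$}  FOLLOW[A]={$}  FOLLOW[B]={$,d}
iter 2: (stable)
  FOLLOW[S]={$}  FOLLOW[A]={$}  FOLLOW[B]={$,d}

FOLLOW(B) = ["$", "d"]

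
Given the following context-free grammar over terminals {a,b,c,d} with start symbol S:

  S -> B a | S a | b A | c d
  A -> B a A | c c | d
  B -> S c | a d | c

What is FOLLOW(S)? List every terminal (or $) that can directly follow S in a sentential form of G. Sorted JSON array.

FIRST sets, iterate to fixpoint:
[1]
  A via A→c c: +{c}
  A via A→d: +{d}
  B via B→a d: +{a}
  B via B→c: +{c}
  S via S→B a: +{a,c}
  S via S→b A: +{b}
  S: {a,b,c}  A: {c,d}  B: {a,c}
[2]
  A via A→B a A: +{a}
  B via B→S c: +{b}
  S: {a,b,c}  A: {a,c,d}  B: {a,b,c}
[3]
  A via A→B a A: +{b}
  S: {a,b,c}  A: {a,b,c,d}  B: {a,b,c}
[4] — fixpoint
  S: {a,b,c}  A: {a,b,c,d}  B: {a,b,c}

FOLLOW iteration:
initialize: $ ∈ FOLLOW(S)
pass 1:
  A→B a A: FOLLOW(B) ⊇ FIRST(a) = {a}; new: +{a}
  B→S c: FOLLOW(S) ⊇ FIRST(c) = {c}; new: +{c}
  S→S a: FOLLOW(S) ⊇ FIRST(a) = {a}; new: +{a}
  S→b A: FOLLOW(A) ⊇ FOLLOW(S) ⊇ {$,a,c}; new: +{$,a,c}
  FOLLOW(S)={$,a,c}  FOLLOW(A)={$,a,c}  FOLLOW(B)={a}
pass 2: done
  FOLLOW(S)={$,a,c}  FOLLOW(A)={$,a,c}  FOLLOW(B)={a}

FOLLOW(S) = ["$", "a", "c"]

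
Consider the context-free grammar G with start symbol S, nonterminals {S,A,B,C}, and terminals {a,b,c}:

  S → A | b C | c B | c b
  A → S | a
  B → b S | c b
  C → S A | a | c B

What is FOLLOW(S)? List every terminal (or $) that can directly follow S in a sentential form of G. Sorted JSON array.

FIRST iteration:
iter 1:
  A via A→a: +{a}
  B via B→b S: +{b}
  B via B→c b: +{c}
  C via C→a: +{a}
  C via C→c B: +{c}
  S via S→A: +{a}
  S via S→b C: +{b}
  S via S→c B: +{c}
  S: {a,b,c}  A: {a}  B: {b,c}  C: {a,c}
iter 2:
  A via A→S: +{b,c}
  C via C→S A: +{b}
  S: {a,b,c}  A: {a,b,c}  B: {b,c}  C: {a,b,c}
iter 3: (no change)
  S: {a,b,c}  A: {a,b,c}  B: {b,c}  C: {a,b,c}

Compute FOLLOW by fixpoint:
seed FOLLOW(S) with $
pass 1:
  C→S A: FOLLOW(S) ⊇ FIRST(A) = {a,b,c}; new: +{a,b,c}
  S→A: FOLLOW(A) ⊇ FOLLOW(S) ⊇ {$,a,b,c}; new: +{$,a,b,c}
  S→b C: FOLLOW(C) ⊇ FOLLOW(S) ⊇ {$,a,b,c}; new: +{$,a,b,c}
  S→c B: FOLLOW(B) ⊇ FOLLOW(S) ⊇ {$,a,b,c}; new: +{$,a,b,c}
  S: {$,a,b,c}  A: {$,a,b,c}  B: {$,a,b,c}  C: {$,a,b,c}
pass 2: (stable)
  S: {$,a,b,c}  A: {$,a,b,c}  B: {$,a,b,c}  C: {$,a,b,c}

FOLLOW(S) = ["$", "a", "b", "c"]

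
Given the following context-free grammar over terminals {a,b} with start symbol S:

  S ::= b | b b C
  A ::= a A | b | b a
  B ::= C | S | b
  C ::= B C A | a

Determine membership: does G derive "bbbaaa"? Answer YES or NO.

Convert to CNF:
  S -> T1 X5 | b
  A -> T0 A | T1 T0 | b
  B -> B X2 | T1 X3 | a | b
  C -> B X4 | a
  T0 -> a
  T1 -> b
  X2 -> C A
  X3 -> T1 C
  X4 -> C A
  X5 -> T1 C

CYK fill:
  T[0,0] 'b' = {A,B,S,T1}  orig:{A,B,S}
  T[1,1] 'b' = {A,B,S,T1}  orig:{A,B,S}
  T[2,2] 'b' = {A,B,S,T1}  orig:{A,B,S}
  T[3,3] 'a' = {B,C,T0}  orig:{B,C}
  T[4,4] 'a' = {B,C,T0}  orig:{B,C}
  T[5,5] 'a' = {B,C,T0}  orig:{B,C}
  T[0,1] 'bb' = ∅
  T[1,2] 'bb' = ∅
  T[2,3] 'ba' = {A,X3,X5}  orig:{A}
  T[3,4] 'aa' = ∅
  T[4,5] 'aa' = ∅
  T[0,2] 'bbb' = ∅
  T[1,3] 'bba' = {B,S}
  T[2,4] 'baa' = ∅
  T[3,5] 'aaa' = ∅
  T[0,3] 'bbba' = ∅
  T[1,4] 'bbaa' = ∅
  T[2,5] 'baaa' = ∅
  T[0,4] 'bbbaa' = ∅
  T[1,5] 'bbaaa' = ∅
  T[0,5] 'bbbaaa' = ∅

S ∉ T[0,5] ⇒ NO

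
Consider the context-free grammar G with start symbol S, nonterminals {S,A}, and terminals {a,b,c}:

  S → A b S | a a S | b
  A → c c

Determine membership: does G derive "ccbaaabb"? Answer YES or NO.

Convert to CNF:
  S -> A X3 | T2 X4 | b
  A -> T0 T0
  T0 -> c
  T1 -> b
  T2 -> a
  X3 -> T1 S
  X4 -> T2 S

CYK fill:
  [0..0]={T0}  "c"  orig:{}
  [1..1]={T0}  "c"  orig:{}
  [2..2]={S,T1}  "b"  orig:{S}
  [3..3]={T2}  "a"  orig:{}
  [4..4]={T2}  "a"  orig:{}
  [5..5]={T2}  "a"  orig:{}
  [6..6]={S,T1}  "b"  orig:{S}
  [7..7]={S,T1}  "b"  orig:{S}
  [0..1]={A}  "cc"
  [1..2]=∅  "cb"
  [2..3]=∅  "ba"
  [3..4]=∅  "aa"
  [4..5]=∅  "aa"
  [5..6]={X4}  "ab"  orig:{}
  [6..7]={X3}  "bb"  orig:{}
  [0..2]=∅  "ccb"
  [1..3]=∅  "cba"
  [2..4]=∅  "baa"
  [3..5]=∅  "aaa"
  [4..6]={S}  "aab"
  [5..7]=∅  "abb"
  [0..3]=∅  "ccba"
  [1..4]=∅  "cbaa"
  [2..5]=∅  "baaa"
  [3..6]={X4}  "aaab"  orig:{}
  [4..7]=∅  "aabb"
  [0..4]=∅  "ccbaa"
  [1..5]=∅  "cbaaa"
  [2..6]=∅  "baaab"
  [3..7]=∅  "aaabb"
  [0..5]=∅  "ccbaaa"
  [1..6]=∅  "cbaaab"
  [2..7]=∅  "baaabb"
  [0..6]=∅  "ccbaaab"
  [1..7]=∅  "cbaaabb"
  [0..7]=∅  "ccbaaabb"

S ∉ T[0,7] ⇒ NO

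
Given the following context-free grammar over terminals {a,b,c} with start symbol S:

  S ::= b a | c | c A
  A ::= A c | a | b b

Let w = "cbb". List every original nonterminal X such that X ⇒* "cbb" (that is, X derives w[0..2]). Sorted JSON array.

Convert to CNF:
  S -> T0 A | T1 T2 | c
  A -> A T0 | T1 T1 | a
  T0 -> c
  T1 -> b
  T2 -> a

CYK table (by increasing span), restricted to cells inside w[0..2]:
  [0..0]={S,T0}  "c"  orig:{S}
  [1..1]={T1}  "b"  orig:{}
  [2..2]={T1}  "b"  orig:{}
  [0..1]=∅  "cb"
  [1..2]={A}  "bb"
  [0..2]={S}  "cbb"

Original NTs in T[0,2] deriving "cbb": ["S"]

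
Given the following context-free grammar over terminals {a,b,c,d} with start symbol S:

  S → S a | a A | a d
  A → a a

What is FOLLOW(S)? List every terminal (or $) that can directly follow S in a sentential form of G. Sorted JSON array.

Compute FIRST by fixpoint:
pass 1:
  A via A→a a: +{a}
  S via S→a A: +{a}
  FIRST[S]={a}  FIRST[A]={a}
pass 2: (stable)
  FIRST[S]={a}  FIRST[A]={a}

FOLLOW iteration:
initialize: $ ∈ FOLLOW(S)
iter 1:
  S→S a: FOLLOW(S) ⊇ FIRST(a) = {a}; new: +{a}
  S→a A: FOLLOW(A) ⊇ FOLLOW(S) ⊇ {$,a}; new: +{$,a}
  FOLLOW(S)={$,a}  FOLLOW(A)={$,a}
iter 2: (no change)
  FOLLOW(S)={$,a}  FOLLOW(A)={$,a}

FOLLOW(S) = ["$", "a"]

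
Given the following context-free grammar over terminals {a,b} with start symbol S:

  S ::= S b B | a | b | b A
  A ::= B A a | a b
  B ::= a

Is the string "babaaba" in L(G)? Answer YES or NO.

CNF form of G:
  S -> S X3 | T1 A | a | b
  A -> B X2 | T0 T1
  B -> a
  T0 -> a
  T1 -> b
  X2 -> A T0
  X3 -> T1 B

Fill CYK table bottom-up:
  cell(0,0) b: {S,T1}  orig:{S}
  cell(1,1) a: {B,S,T0}  orig:{B,S}
  cell(2,2) b: {S,T1}  orig:{S}
  cell(3,3) a: {B,S,T0}  orig:{B,S}
  cell(4,4) a: {B,S,T0}  orig:{B,S}
  cell(5,5) b: {S,T1}  orig:{S}
  cell(6,6) a: {B,S,T0}  orig:{B,S}
  cell(0,1) ba: {X3}  orig:{}
  cell(1,2) ab: {A}
  cell(2,3) ba: {X3}  orig:{}
  cell(3,4) aa: ∅
  cell(4,5) ab: {A}
  cell(5,6) ba: {X3}  orig:{}
  cell(0,2) bab: {S}
  cell(1,3) aba: {S,X2}  orig:{S}
  cell(2,4) baa: ∅
  cell(3,5) aab: ∅
  cell(4,6) aba: {S,X2}  orig:{S}
  cell(0,3) baba: ∅
  cell(1,4) abaa: ∅
  cell(2,5) baab: ∅
  cell(3,6) aaba: {A}
  cell(0,4) babaa: ∅
  cell(1,5) abaab: ∅
  cell(2,6) baaba: {S}
  cell(0,5) babaab: ∅
  cell(1,6) abaaba: ∅
  cell(0,6) babaaba: ∅

S ∉ T[0,6] ⇒ NO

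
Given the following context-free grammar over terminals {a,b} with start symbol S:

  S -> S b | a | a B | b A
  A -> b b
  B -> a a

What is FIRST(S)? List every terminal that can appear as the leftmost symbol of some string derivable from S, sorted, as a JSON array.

FIRST iteration:
iter 1:
  A via A→b b: +{b}
  B via B→a a: +{a}
  S via S→a: +{a}
  S via S→b A: +{b}
  FIRST(S)={a,b}  FIRST(A)={b}  FIRST(B)={a}
iter 2: done
  FIRST(S)={a,b}  FIRST(A)={b}  FIRST(B)={a}

FIRST(S) = ["a", "b"]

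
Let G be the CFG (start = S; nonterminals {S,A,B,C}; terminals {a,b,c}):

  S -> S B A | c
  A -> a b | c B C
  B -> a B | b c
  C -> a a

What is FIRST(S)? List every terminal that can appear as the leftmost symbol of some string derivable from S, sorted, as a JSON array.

FIRST sets, iterate to fixpoint:
[1]
  A via A→a b: +{a}
  A via A→c B C: +{c}
  B via B→a B: +{a}
  B via B→b c: +{b}
  C via C→a a: +{a}
  S via S→c: +{c}
  FIRST[S]={c}  FIRST[A]={a,c}  FIRST[B]={a,b}  FIRST[C]={a}
[2] (no change)
  FIRST[S]={c}  FIRST[A]={a,c}  FIRST[B]={a,b}  FIRST[C]={a}

FIRST(S) = ["c"]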